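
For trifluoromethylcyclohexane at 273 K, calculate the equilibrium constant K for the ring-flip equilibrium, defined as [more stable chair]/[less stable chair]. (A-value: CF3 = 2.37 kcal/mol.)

One chair has the trifluoromethyl group axial (E = 2.37 kcal/mol) and the other has it equatorial (E = 0).
ΔG = 2.37 kcal/mol between the two chairs.
K = exp(ΔG/RT) with R = 1.987×10⁻³ kcal mol⁻¹ K⁻¹ and T = 273 K gives K ≈ 79.

K ≈ 79.0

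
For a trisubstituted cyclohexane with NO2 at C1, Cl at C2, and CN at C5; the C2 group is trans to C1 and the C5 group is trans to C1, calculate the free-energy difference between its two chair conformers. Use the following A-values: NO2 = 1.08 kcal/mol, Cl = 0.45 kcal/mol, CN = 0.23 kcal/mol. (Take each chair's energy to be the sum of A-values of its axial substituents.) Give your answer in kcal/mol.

Chair I (nitro axial, chloro axial, cyano equatorial): E = 1.53 kcal/mol.
Chair II (nitro equatorial, chloro equatorial, cyano axial): E = 0.23 kcal/mol.
ΔE = 1.53 − 0.23 = 1.30 kcal/mol; chair II is more stable.

1.30 kcal/mol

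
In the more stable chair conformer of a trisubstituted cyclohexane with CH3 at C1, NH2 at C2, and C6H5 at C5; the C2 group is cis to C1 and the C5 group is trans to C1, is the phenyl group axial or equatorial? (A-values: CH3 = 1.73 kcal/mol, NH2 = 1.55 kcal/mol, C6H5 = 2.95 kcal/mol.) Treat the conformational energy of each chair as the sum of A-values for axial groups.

Chair I (methyl axial, amino equatorial, phenyl equatorial): E = 1.73 kcal/mol.
Chair II (methyl equatorial, amino axial, phenyl axial): E = 4.50 kcal/mol.
Chair I is the more stable (lower-energy) conformer, and in that chair the phenyl group is equatorial.

equatorial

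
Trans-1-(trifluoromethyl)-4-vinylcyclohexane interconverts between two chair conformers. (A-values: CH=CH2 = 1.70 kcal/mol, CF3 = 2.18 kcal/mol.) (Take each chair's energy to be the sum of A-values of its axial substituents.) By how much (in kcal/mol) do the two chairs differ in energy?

C1 and C4 have opposite parity, so for the trans isomer the two substituents are e,e in one chair and a,a in the other.
Chair I (vinyl axial, trifluoromethyl axial): E = 3.88 kcal/mol.
Chair II (vinyl equatorial, trifluoromethyl equatorial): E = 0.00 kcal/mol.
ΔE = 3.88 − 0.00 = 3.88 kcal/mol; chair II is more stable.

3.88 kcal/mol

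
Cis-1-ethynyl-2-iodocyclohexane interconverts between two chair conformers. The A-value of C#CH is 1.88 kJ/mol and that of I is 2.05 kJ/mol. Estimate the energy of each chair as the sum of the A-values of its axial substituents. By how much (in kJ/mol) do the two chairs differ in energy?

0.17 kJ/mol

C1 and C2 have opposite parity, so for the cis isomer the two substituents are one axial and one equatorial in each chair.
Chair I (ethynyl axial, iodo equatorial): E = 1.88 kJ/mol.
Chair II (ethynyl equatorial, iodo axial): E = 2.05 kJ/mol.
ΔE = 2.05 − 1.88 = 0.17 kJ/mol; chair I is more stable.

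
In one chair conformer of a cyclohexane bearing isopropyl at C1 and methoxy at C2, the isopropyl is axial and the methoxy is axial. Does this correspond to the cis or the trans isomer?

C1 and C2 have opposite parity, so their axial bonds point in opposite directions.
With opposite-parity carbons, two substituents on the same face are one axial and one equatorial; opposite faces give both axial or both equatorial.
Here the groups are axial/axial → opposite face → trans.

trans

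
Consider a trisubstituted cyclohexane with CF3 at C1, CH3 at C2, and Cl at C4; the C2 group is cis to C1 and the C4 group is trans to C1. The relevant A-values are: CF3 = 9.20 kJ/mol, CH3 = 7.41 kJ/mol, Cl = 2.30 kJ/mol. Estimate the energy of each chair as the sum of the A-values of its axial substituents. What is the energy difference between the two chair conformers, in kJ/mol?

4.09 kJ/mol

Chair I (trifluoromethyl axial, methyl equatorial, chloro axial): E = 11.50 kJ/mol.
Chair II (trifluoromethyl equatorial, methyl axial, chloro equatorial): E = 7.41 kJ/mol.
ΔE = 11.50 − 7.41 = 4.09 kJ/mol; chair II is more stable.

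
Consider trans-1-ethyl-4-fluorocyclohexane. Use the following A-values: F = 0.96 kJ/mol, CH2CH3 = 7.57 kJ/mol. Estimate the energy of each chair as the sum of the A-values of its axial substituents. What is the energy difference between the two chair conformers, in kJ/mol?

C1 and C4 have opposite parity, so for the trans isomer the two substituents are e,e in one chair and a,a in the other.
Chair I (fluoro axial, ethyl axial): E = 8.53 kJ/mol.
Chair II (fluoro equatorial, ethyl equatorial): E = 0.00 kJ/mol.
ΔE = 8.53 − 0.00 = 8.53 kJ/mol; chair II is more stable.

8.53 kJ/mol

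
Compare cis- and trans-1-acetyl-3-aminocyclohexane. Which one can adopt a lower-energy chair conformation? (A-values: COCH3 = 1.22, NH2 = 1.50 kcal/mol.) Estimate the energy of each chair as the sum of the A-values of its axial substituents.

cis

At 1,3 positions (parity same): cis → (e,e or a,a); trans → (a,e or e,a).
Best chair for cis: E = 0.00 kcal/mol; best chair for trans: E = 1.22 kcal/mol.
The cis isomer is lower by 1.22 kcal/mol.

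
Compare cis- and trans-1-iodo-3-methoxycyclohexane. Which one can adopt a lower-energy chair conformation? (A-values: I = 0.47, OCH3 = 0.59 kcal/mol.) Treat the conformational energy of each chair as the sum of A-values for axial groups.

At 1,3 positions (parity same): cis → (e,e or a,a); trans → (a,e or e,a).
Best chair for cis: E = 0.00 kcal/mol; best chair for trans: E = 0.47 kcal/mol.
The cis isomer is lower by 0.47 kcal/mol.

cis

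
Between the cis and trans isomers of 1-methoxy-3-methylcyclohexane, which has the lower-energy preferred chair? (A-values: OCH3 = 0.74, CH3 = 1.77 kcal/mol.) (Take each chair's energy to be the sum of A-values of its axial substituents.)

At 1,3 positions (parity same): cis → (e,e or a,a); trans → (a,e or e,a).
Best chair for cis: E = 0.00 kcal/mol; best chair for trans: E = 0.74 kcal/mol.
The cis isomer is lower by 0.74 kcal/mol.

cis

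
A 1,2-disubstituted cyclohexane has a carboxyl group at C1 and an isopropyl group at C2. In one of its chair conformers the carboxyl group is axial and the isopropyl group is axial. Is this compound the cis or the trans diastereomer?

trans

C1 and C2 have opposite parity, so their axial bonds point in opposite directions.
With opposite-parity carbons, two substituents on the same face are one axial and one equatorial; opposite faces give both axial or both equatorial.
Here the groups are axial/axial → opposite face → trans.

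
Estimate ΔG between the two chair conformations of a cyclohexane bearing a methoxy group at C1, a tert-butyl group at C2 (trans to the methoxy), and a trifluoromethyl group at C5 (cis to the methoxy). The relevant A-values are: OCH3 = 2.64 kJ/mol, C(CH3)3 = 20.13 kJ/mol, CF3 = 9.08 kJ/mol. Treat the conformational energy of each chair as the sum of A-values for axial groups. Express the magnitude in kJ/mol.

Chair I (methoxy axial, tert-butyl axial, trifluoromethyl axial): E = 31.85 kJ/mol.
Chair II (methoxy equatorial, tert-butyl equatorial, trifluoromethyl equatorial): E = 0.00 kJ/mol.
ΔE = 31.85 − 0.00 = 31.85 kJ/mol; chair II is more stable.

31.85 kJ/mol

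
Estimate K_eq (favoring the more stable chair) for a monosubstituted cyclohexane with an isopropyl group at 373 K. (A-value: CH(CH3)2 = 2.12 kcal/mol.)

K ≈ 17.5

One chair has the isopropyl group axial (E = 2.12 kcal/mol) and the other has it equatorial (E = 0).
ΔG = 2.12 kcal/mol between the two chairs.
K = exp(ΔG/RT) with R = 1.987×10⁻³ kcal mol⁻¹ K⁻¹ and T = 373 K gives K ≈ 17.5.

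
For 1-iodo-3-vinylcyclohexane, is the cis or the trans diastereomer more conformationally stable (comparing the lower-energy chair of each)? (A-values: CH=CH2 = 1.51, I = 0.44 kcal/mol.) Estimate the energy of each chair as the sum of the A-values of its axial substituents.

At 1,3 positions (parity same): cis → (e,e or a,a); trans → (a,e or e,a).
Best chair for cis: E = 0.00 kcal/mol; best chair for trans: E = 0.44 kcal/mol.
The cis isomer is lower by 0.44 kcal/mol.

cis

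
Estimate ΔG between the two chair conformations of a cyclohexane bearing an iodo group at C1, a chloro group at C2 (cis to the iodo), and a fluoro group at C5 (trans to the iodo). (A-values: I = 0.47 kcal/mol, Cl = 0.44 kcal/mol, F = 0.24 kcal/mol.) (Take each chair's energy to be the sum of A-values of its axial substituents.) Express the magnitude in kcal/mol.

Chair I (iodo axial, chloro equatorial, fluoro equatorial): E = 0.47 kcal/mol.
Chair II (iodo equatorial, chloro axial, fluoro axial): E = 0.68 kcal/mol.
ΔE = 0.68 − 0.47 = 0.21 kcal/mol; chair I is more stable.

0.21 kcal/mol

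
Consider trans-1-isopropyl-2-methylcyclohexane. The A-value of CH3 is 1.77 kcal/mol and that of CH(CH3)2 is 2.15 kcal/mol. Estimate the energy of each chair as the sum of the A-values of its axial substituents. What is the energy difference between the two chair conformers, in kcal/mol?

3.92 kcal/mol

C1 and C2 have opposite parity, so for the trans isomer the two substituents are e,e in one chair and a,a in the other.
Chair I (methyl axial, isopropyl axial): E = 3.92 kcal/mol.
Chair II (methyl equatorial, isopropyl equatorial): E = 0.00 kcal/mol.
ΔE = 3.92 − 0.00 = 3.92 kcal/mol; chair II is more stable.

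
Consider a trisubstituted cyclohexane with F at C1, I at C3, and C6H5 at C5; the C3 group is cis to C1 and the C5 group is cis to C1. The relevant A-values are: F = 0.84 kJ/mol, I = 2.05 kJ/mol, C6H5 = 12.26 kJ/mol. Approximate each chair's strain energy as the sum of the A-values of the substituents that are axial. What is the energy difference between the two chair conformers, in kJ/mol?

15.15 kJ/mol

Chair I (fluoro axial, iodo axial, phenyl axial): E = 15.15 kJ/mol.
Chair II (fluoro equatorial, iodo equatorial, phenyl equatorial): E = 0.00 kJ/mol.
ΔE = 15.15 − 0.00 = 15.15 kJ/mol; chair II is more stable.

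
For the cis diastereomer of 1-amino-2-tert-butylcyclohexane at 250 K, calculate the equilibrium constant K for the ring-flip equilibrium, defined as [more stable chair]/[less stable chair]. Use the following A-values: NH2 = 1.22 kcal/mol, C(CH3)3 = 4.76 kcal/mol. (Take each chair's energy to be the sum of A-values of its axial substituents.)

C1 and C2 have opposite parity, so for the cis isomer the two substituents are one axial and one equatorial in each chair.
Chair I (amino axial, tert-butyl equatorial): E = 1.22 kcal/mol; chair II (amino equatorial, tert-butyl axial): E = 4.76 kcal/mol.
ΔG = 3.54 kcal/mol between the two chairs.
K = exp(ΔG/RT) with R = 1.987×10⁻³ kcal mol⁻¹ K⁻¹ and T = 250 K gives K ≈ 1.24e+03.

K ≈ 1244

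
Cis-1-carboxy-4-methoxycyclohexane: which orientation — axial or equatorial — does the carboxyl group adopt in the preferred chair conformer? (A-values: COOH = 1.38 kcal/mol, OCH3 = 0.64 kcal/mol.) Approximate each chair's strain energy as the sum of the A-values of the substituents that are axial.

C1 and C4 have opposite parity, so for the cis isomer the two substituents are one axial and one equatorial in each chair.
Chair I (carboxyl axial, methoxy equatorial): E = 1.38 kcal/mol.
Chair II (carboxyl equatorial, methoxy axial): E = 0.64 kcal/mol.
Chair II is the more stable (lower-energy) conformer, and in that chair the carboxyl group is equatorial.

equatorial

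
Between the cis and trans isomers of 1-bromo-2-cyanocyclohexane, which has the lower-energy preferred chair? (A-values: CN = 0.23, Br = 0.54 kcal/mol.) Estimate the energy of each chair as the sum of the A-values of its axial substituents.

At 1,2 positions (parity opposite): cis → (a,e or e,a); trans → (e,e or a,a).
Best chair for cis: E = 0.23 kcal/mol; best chair for trans: E = 0.00 kcal/mol.
The trans isomer is lower by 0.23 kcal/mol.

trans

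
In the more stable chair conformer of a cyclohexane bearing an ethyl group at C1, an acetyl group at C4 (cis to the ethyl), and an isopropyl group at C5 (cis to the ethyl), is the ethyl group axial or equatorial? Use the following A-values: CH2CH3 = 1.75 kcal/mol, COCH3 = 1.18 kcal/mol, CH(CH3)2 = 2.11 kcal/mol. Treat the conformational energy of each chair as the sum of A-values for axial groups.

Chair I (ethyl axial, acetyl equatorial, isopropyl axial): E = 3.86 kcal/mol.
Chair II (ethyl equatorial, acetyl axial, isopropyl equatorial): E = 1.18 kcal/mol.
Chair II is the more stable (lower-energy) conformer, and in that chair the ethyl group is equatorial.

equatorial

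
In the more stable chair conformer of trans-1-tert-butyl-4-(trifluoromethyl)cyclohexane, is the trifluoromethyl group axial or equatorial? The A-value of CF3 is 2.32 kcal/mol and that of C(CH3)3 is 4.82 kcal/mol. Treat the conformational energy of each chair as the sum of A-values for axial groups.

C1 and C4 have opposite parity, so for the trans isomer the two substituents are e,e in one chair and a,a in the other.
Chair I (trifluoromethyl axial, tert-butyl axial): E = 7.14 kcal/mol.
Chair II (trifluoromethyl equatorial, tert-butyl equatorial): E = 0.00 kcal/mol.
Chair II is the more stable (lower-energy) conformer, and in that chair the trifluoromethyl group is equatorial.

equatorial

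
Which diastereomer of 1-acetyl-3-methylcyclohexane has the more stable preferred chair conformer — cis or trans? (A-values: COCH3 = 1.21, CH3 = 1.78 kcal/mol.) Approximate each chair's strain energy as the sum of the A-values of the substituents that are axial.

At 1,3 positions (parity same): cis → (e,e or a,a); trans → (a,e or e,a).
Best chair for cis: E = 0.00 kcal/mol; best chair for trans: E = 1.21 kcal/mol.
The cis isomer is lower by 1.21 kcal/mol.

cis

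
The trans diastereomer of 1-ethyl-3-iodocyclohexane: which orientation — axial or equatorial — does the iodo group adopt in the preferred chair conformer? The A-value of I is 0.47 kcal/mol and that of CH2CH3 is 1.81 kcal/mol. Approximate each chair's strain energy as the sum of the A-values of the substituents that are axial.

C1 and C3 have the same parity, so for the trans isomer the two substituents are one axial and one equatorial in each chair.
Chair I (iodo axial, ethyl equatorial): E = 0.47 kcal/mol.
Chair II (iodo equatorial, ethyl axial): E = 1.81 kcal/mol.
Chair I is the more stable (lower-energy) conformer, and in that chair the iodo group is axial.

axial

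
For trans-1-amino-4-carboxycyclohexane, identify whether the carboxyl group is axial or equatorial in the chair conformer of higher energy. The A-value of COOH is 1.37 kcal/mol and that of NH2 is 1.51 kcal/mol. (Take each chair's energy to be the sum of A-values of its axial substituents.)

axial

C1 and C4 have opposite parity, so for the trans isomer the two substituents are e,e in one chair and a,a in the other.
Chair I (carboxyl axial, amino axial): E = 2.88 kcal/mol.
Chair II (carboxyl equatorial, amino equatorial): E = 0.00 kcal/mol.
Chair I is the less stable (higher-energy) conformer, and in that chair the carboxyl group is axial.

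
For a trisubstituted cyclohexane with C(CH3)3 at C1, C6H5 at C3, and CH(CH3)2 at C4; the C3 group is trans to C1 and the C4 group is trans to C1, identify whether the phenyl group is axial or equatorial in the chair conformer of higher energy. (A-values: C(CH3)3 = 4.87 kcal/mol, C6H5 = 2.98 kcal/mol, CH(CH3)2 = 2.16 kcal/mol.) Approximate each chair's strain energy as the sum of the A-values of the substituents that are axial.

equatorial

Chair I (tert-butyl axial, phenyl equatorial, isopropyl axial): E = 7.03 kcal/mol.
Chair II (tert-butyl equatorial, phenyl axial, isopropyl equatorial): E = 2.98 kcal/mol.
Chair I is the less stable (higher-energy) conformer, and in that chair the phenyl group is equatorial.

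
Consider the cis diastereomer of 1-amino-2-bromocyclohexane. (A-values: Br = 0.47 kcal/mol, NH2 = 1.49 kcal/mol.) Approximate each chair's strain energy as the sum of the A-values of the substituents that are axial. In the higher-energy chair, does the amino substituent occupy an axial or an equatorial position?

C1 and C2 have opposite parity, so for the cis isomer the two substituents are one axial and one equatorial in each chair.
Chair I (bromo axial, amino equatorial): E = 0.47 kcal/mol.
Chair II (bromo equatorial, amino axial): E = 1.49 kcal/mol.
Chair II is the less stable (higher-energy) conformer, and in that chair the amino group is axial.

axial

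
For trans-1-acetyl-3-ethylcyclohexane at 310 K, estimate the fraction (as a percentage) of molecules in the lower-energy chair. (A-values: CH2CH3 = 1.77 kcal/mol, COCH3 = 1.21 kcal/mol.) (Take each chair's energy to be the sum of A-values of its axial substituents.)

C1 and C3 have the same parity, so for the trans isomer the two substituents are one axial and one equatorial in each chair.
Chair I (ethyl axial, acetyl equatorial): E = 1.77 kcal/mol; chair II (ethyl equatorial, acetyl axial): E = 1.21 kcal/mol.
ΔG = 0.56 kcal/mol between the two chairs.
K = exp(ΔG/RT) with R = 1.987×10⁻³ kcal mol⁻¹ K⁻¹ and T = 310 K gives K ≈ 2.48.
Fraction in the lower-energy chair = K/(K+1) = 71.3%.

71.3%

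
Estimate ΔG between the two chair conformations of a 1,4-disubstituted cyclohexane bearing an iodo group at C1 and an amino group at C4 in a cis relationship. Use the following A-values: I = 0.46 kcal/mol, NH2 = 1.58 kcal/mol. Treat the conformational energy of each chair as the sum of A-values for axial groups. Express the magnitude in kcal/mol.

C1 and C4 have opposite parity, so for the cis isomer the two substituents are one axial and one equatorial in each chair.
Chair I (iodo axial, amino equatorial): E = 0.46 kcal/mol.
Chair II (iodo equatorial, amino axial): E = 1.58 kcal/mol.
ΔE = 1.58 − 0.46 = 1.12 kcal/mol; chair I is more stable.

1.12 kcal/mol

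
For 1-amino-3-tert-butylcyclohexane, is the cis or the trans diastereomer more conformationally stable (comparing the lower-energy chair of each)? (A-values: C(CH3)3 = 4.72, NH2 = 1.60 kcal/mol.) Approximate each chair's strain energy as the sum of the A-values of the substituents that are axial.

At 1,3 positions (parity same): cis → (e,e or a,a); trans → (a,e or e,a).
Best chair for cis: E = 0.00 kcal/mol; best chair for trans: E = 1.60 kcal/mol.
The cis isomer is lower by 1.60 kcal/mol.

cis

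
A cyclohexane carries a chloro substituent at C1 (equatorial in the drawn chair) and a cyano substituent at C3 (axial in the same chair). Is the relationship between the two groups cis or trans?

trans

C1 and C3 have the same parity, so their axial bonds point in the same direction.
With same-parity carbons, two substituents on the same face are both axial or both equatorial; opposite faces give one of each.
Here the groups are equatorial/axial → opposite face → trans.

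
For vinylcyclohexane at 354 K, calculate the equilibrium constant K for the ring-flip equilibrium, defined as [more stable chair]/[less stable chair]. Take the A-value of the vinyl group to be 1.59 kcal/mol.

K ≈ 9.59

One chair has the vinyl group axial (E = 1.59 kcal/mol) and the other has it equatorial (E = 0).
ΔG = 1.59 kcal/mol between the two chairs.
K = exp(ΔG/RT) with R = 1.987×10⁻³ kcal mol⁻¹ K⁻¹ and T = 354 K gives K ≈ 9.59.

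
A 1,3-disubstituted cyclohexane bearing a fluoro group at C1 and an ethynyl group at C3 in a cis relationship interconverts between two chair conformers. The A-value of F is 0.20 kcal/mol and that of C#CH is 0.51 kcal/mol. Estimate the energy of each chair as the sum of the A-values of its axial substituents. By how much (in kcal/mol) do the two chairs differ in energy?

C1 and C3 have the same parity, so for the cis isomer the two substituents are e,e in one chair and a,a in the other.
Chair I (fluoro axial, ethynyl axial): E = 0.71 kcal/mol.
Chair II (fluoro equatorial, ethynyl equatorial): E = 0.00 kcal/mol.
ΔE = 0.71 − 0.00 = 0.71 kcal/mol; chair II is more stable.

0.71 kcal/mol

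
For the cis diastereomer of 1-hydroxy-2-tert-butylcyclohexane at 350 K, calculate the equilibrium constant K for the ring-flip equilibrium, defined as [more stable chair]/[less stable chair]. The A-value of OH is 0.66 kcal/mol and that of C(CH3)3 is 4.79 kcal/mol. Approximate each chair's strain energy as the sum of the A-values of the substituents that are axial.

C1 and C2 have opposite parity, so for the cis isomer the two substituents are one axial and one equatorial in each chair.
Chair I (hydroxyl axial, tert-butyl equatorial): E = 0.66 kcal/mol; chair II (hydroxyl equatorial, tert-butyl axial): E = 4.79 kcal/mol.
ΔG = 4.13 kcal/mol between the two chairs.
K = exp(ΔG/RT) with R = 1.987×10⁻³ kcal mol⁻¹ K⁻¹ and T = 350 K gives K ≈ 379.

K ≈ 379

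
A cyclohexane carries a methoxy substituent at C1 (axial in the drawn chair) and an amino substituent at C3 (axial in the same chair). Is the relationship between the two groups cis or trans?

C1 and C3 have the same parity, so their axial bonds point in the same direction.
With same-parity carbons, two substituents on the same face are both axial or both equatorial; opposite faces give one of each.
Here the groups are axial/axial → same face → cis.

cis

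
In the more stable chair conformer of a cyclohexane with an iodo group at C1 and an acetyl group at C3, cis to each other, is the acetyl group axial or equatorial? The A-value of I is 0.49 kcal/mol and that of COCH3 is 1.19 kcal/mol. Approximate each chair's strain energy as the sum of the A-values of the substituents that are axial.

equatorial

C1 and C3 have the same parity, so for the cis isomer the two substituents are e,e in one chair and a,a in the other.
Chair I (iodo axial, acetyl axial): E = 1.68 kcal/mol.
Chair II (iodo equatorial, acetyl equatorial): E = 0.00 kcal/mol.
Chair II is the more stable (lower-energy) conformer, and in that chair the acetyl group is equatorial.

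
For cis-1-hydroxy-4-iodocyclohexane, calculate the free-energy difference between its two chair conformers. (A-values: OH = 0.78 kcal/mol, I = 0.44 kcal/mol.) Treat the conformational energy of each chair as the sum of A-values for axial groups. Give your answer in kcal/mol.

0.34 kcal/mol

C1 and C4 have opposite parity, so for the cis isomer the two substituents are one axial and one equatorial in each chair.
Chair I (hydroxyl axial, iodo equatorial): E = 0.78 kcal/mol.
Chair II (hydroxyl equatorial, iodo axial): E = 0.44 kcal/mol.
ΔE = 0.78 − 0.44 = 0.34 kcal/mol; chair II is more stable.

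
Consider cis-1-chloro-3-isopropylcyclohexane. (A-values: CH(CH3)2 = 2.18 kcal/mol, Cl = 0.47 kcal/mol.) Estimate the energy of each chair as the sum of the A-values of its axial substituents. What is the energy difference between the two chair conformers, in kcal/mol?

C1 and C3 have the same parity, so for the cis isomer the two substituents are e,e in one chair and a,a in the other.
Chair I (isopropyl axial, chloro axial): E = 2.65 kcal/mol.
Chair II (isopropyl equatorial, chloro equatorial): E = 0.00 kcal/mol.
ΔE = 2.65 − 0.00 = 2.65 kcal/mol; chair II is more stable.

2.65 kcal/mol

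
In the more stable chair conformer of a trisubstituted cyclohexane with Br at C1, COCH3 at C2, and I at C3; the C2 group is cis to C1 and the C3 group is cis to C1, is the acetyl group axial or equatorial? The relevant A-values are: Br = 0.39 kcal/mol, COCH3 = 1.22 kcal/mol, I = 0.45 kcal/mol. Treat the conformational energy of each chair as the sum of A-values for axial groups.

Chair I (bromo axial, acetyl equatorial, iodo axial): E = 0.84 kcal/mol.
Chair II (bromo equatorial, acetyl axial, iodo equatorial): E = 1.22 kcal/mol.
Chair I is the more stable (lower-energy) conformer, and in that chair the acetyl group is equatorial.

equatorial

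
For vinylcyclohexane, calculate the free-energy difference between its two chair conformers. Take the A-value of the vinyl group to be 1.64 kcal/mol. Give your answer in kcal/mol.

1.64 kcal/mol

A monosubstituted cyclohexane has one chair with the vinyl group axial (E = A = 1.64 kcal/mol) and one with it equatorial (E = 0).
ΔE = 1.64 − 0 = 1.64 kcal/mol.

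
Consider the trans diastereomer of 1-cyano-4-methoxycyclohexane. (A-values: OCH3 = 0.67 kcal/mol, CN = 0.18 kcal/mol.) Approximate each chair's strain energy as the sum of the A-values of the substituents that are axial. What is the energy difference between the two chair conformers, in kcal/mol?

C1 and C4 have opposite parity, so for the trans isomer the two substituents are e,e in one chair and a,a in the other.
Chair I (methoxy axial, cyano axial): E = 0.85 kcal/mol.
Chair II (methoxy equatorial, cyano equatorial): E = 0.00 kcal/mol.
ΔE = 0.85 − 0.00 = 0.85 kcal/mol; chair II is more stable.

0.85 kcal/mol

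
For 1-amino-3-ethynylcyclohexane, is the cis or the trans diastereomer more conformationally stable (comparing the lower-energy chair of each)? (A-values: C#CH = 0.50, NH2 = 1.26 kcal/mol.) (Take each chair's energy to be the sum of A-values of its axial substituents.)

cis

At 1,3 positions (parity same): cis → (e,e or a,a); trans → (a,e or e,a).
Best chair for cis: E = 0.00 kcal/mol; best chair for trans: E = 0.50 kcal/mol.
The cis isomer is lower by 0.50 kcal/mol.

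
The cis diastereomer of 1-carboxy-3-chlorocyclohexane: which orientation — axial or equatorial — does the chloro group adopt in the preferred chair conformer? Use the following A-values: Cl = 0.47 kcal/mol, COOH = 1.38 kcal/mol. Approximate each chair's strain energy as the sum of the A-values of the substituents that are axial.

equatorial

C1 and C3 have the same parity, so for the cis isomer the two substituents are e,e in one chair and a,a in the other.
Chair I (chloro axial, carboxyl axial): E = 1.85 kcal/mol.
Chair II (chloro equatorial, carboxyl equatorial): E = 0.00 kcal/mol.
Chair II is the more stable (lower-energy) conformer, and in that chair the chloro group is equatorial.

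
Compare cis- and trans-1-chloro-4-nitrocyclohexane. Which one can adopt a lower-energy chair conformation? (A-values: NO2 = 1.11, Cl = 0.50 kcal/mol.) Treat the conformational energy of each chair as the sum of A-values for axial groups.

At 1,4 positions (parity opposite): cis → (a,e or e,a); trans → (e,e or a,a).
Best chair for cis: E = 0.50 kcal/mol; best chair for trans: E = 0.00 kcal/mol.
The trans isomer is lower by 0.50 kcal/mol.

trans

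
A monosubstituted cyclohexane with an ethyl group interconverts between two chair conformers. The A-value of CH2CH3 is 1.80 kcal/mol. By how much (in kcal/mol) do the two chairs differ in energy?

A monosubstituted cyclohexane has one chair with the ethyl group axial (E = A = 1.80 kcal/mol) and one with it equatorial (E = 0).
ΔE = 1.80 − 0 = 1.80 kcal/mol.

1.80 kcal/mol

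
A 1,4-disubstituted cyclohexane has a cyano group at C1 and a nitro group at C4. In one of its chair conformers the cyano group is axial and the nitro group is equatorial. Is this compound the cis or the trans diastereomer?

cis

C1 and C4 have opposite parity, so their axial bonds point in opposite directions.
With opposite-parity carbons, two substituents on the same face are one axial and one equatorial; opposite faces give both axial or both equatorial.
Here the groups are axial/equatorial → same face → cis.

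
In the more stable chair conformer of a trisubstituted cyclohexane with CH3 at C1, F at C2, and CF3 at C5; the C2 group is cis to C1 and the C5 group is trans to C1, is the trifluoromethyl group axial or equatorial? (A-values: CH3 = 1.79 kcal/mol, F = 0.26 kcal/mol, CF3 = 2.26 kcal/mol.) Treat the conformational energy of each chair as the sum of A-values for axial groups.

equatorial

Chair I (methyl axial, fluoro equatorial, trifluoromethyl equatorial): E = 1.79 kcal/mol.
Chair II (methyl equatorial, fluoro axial, trifluoromethyl axial): E = 2.52 kcal/mol.
Chair I is the more stable (lower-energy) conformer, and in that chair the trifluoromethyl group is equatorial.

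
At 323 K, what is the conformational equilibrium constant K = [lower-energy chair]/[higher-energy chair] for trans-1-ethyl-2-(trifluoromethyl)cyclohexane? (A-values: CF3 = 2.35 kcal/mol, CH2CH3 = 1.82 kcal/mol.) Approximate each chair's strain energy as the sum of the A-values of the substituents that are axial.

K ≈ 663

C1 and C2 have opposite parity, so for the trans isomer the two substituents are e,e in one chair and a,a in the other.
Chair I (trifluoromethyl axial, ethyl axial): E = 4.17 kcal/mol; chair II (trifluoromethyl equatorial, ethyl equatorial): E = 0.00 kcal/mol.
ΔG = 4.17 kcal/mol between the two chairs.
K = exp(ΔG/RT) with R = 1.987×10⁻³ kcal mol⁻¹ K⁻¹ and T = 323 K gives K ≈ 663.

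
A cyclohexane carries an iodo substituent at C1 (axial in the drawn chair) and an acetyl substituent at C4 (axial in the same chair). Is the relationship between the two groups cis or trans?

C1 and C4 have opposite parity, so their axial bonds point in opposite directions.
With opposite-parity carbons, two substituents on the same face are one axial and one equatorial; opposite faces give both axial or both equatorial.
Here the groups are axial/axial → opposite face → trans.

trans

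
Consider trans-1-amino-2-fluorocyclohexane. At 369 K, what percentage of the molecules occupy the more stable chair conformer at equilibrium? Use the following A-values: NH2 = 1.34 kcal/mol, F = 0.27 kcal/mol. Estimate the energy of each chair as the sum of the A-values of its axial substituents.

C1 and C2 have opposite parity, so for the trans isomer the two substituents are e,e in one chair and a,a in the other.
Chair I (amino axial, fluoro axial): E = 1.61 kcal/mol; chair II (amino equatorial, fluoro equatorial): E = 0.00 kcal/mol.
ΔG = 1.61 kcal/mol between the two chairs.
K = exp(ΔG/RT) with R = 1.987×10⁻³ kcal mol⁻¹ K⁻¹ and T = 369 K gives K ≈ 8.99.
Fraction in the lower-energy chair = K/(K+1) = 90.0%.

90.0%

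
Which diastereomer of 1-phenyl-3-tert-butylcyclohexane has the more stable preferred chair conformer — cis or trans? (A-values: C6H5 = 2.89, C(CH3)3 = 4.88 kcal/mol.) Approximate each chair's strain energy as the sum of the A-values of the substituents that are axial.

At 1,3 positions (parity same): cis → (e,e or a,a); trans → (a,e or e,a).
Best chair for cis: E = 0.00 kcal/mol; best chair for trans: E = 2.89 kcal/mol.
The cis isomer is lower by 2.89 kcal/mol.

cis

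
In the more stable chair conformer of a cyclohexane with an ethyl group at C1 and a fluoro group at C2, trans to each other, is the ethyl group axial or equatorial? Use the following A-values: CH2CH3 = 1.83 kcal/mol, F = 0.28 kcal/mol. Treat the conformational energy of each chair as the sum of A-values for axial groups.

equatorial

C1 and C2 have opposite parity, so for the trans isomer the two substituents are e,e in one chair and a,a in the other.
Chair I (ethyl axial, fluoro axial): E = 2.11 kcal/mol.
Chair II (ethyl equatorial, fluoro equatorial): E = 0.00 kcal/mol.
Chair II is the more stable (lower-energy) conformer, and in that chair the ethyl group is equatorial.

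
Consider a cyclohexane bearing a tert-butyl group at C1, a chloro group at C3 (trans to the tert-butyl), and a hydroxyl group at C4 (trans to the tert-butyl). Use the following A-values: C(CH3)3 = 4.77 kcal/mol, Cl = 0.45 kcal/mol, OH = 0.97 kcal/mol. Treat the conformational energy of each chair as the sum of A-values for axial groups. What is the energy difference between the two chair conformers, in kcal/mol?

Chair I (tert-butyl axial, chloro equatorial, hydroxyl axial): E = 5.74 kcal/mol.
Chair II (tert-butyl equatorial, chloro axial, hydroxyl equatorial): E = 0.45 kcal/mol.
ΔE = 5.74 − 0.45 = 5.29 kcal/mol; chair II is more stable.

5.29 kcal/mol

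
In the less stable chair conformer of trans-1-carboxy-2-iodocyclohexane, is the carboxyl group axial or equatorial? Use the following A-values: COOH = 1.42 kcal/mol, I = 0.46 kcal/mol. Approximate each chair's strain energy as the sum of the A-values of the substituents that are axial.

axial

C1 and C2 have opposite parity, so for the trans isomer the two substituents are e,e in one chair and a,a in the other.
Chair I (carboxyl axial, iodo axial): E = 1.88 kcal/mol.
Chair II (carboxyl equatorial, iodo equatorial): E = 0.00 kcal/mol.
Chair I is the less stable (higher-energy) conformer, and in that chair the carboxyl group is axial.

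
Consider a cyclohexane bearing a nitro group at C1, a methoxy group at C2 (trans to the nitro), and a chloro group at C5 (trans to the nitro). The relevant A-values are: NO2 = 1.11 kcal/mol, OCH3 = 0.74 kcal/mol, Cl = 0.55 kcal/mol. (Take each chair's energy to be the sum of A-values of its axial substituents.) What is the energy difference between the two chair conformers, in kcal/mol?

Chair I (nitro axial, methoxy axial, chloro equatorial): E = 1.85 kcal/mol.
Chair II (nitro equatorial, methoxy equatorial, chloro axial): E = 0.55 kcal/mol.
ΔE = 1.85 − 0.55 = 1.30 kcal/mol; chair II is more stable.

1.30 kcal/mol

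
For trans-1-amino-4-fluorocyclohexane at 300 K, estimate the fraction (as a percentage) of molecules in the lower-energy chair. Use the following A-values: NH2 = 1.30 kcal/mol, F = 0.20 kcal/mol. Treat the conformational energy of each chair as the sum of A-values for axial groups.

92.5%

C1 and C4 have opposite parity, so for the trans isomer the two substituents are e,e in one chair and a,a in the other.
Chair I (amino axial, fluoro axial): E = 1.50 kcal/mol; chair II (amino equatorial, fluoro equatorial): E = 0.00 kcal/mol.
ΔG = 1.50 kcal/mol between the two chairs.
K = exp(ΔG/RT) with R = 1.987×10⁻³ kcal mol⁻¹ K⁻¹ and T = 300 K gives K ≈ 12.4.
Fraction in the lower-energy chair = K/(K+1) = 92.5%.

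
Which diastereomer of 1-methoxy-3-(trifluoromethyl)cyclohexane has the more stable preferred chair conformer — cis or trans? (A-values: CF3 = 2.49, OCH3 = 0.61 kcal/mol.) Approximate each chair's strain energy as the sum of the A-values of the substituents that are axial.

At 1,3 positions (parity same): cis → (e,e or a,a); trans → (a,e or e,a).
Best chair for cis: E = 0.00 kcal/mol; best chair for trans: E = 0.61 kcal/mol.
The cis isomer is lower by 0.61 kcal/mol.

cis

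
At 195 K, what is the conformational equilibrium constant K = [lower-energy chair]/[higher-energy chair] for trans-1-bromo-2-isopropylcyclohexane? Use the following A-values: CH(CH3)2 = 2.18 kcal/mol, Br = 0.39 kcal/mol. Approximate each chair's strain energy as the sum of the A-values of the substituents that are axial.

C1 and C2 have opposite parity, so for the trans isomer the two substituents are e,e in one chair and a,a in the other.
Chair I (isopropyl axial, bromo axial): E = 2.57 kcal/mol; chair II (isopropyl equatorial, bromo equatorial): E = 0.00 kcal/mol.
ΔG = 2.57 kcal/mol between the two chairs.
K = exp(ΔG/RT) with R = 1.987×10⁻³ kcal mol⁻¹ K⁻¹ and T = 195 K gives K ≈ 760.

K ≈ 760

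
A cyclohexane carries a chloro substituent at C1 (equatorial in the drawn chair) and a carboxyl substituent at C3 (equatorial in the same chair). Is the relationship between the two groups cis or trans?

C1 and C3 have the same parity, so their axial bonds point in the same direction.
With same-parity carbons, two substituents on the same face are both axial or both equatorial; opposite faces give one of each.
Here the groups are equatorial/equatorial → same face → cis.

cis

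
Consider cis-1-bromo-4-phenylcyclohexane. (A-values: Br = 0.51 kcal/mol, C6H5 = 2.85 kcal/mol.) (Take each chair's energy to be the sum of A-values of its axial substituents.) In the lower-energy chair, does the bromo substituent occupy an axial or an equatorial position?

axial

C1 and C4 have opposite parity, so for the cis isomer the two substituents are one axial and one equatorial in each chair.
Chair I (bromo axial, phenyl equatorial): E = 0.51 kcal/mol.
Chair II (bromo equatorial, phenyl axial): E = 2.85 kcal/mol.
Chair I is the more stable (lower-energy) conformer, and in that chair the bromo group is axial.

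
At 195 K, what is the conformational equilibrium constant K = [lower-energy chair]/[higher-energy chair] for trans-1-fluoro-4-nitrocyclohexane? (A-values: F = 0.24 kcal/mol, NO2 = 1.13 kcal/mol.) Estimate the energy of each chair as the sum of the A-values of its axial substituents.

K ≈ 34.3

C1 and C4 have opposite parity, so for the trans isomer the two substituents are e,e in one chair and a,a in the other.
Chair I (fluoro axial, nitro axial): E = 1.37 kcal/mol; chair II (fluoro equatorial, nitro equatorial): E = 0.00 kcal/mol.
ΔG = 1.37 kcal/mol between the two chairs.
K = exp(ΔG/RT) with R = 1.987×10⁻³ kcal mol⁻¹ K⁻¹ and T = 195 K gives K ≈ 34.3.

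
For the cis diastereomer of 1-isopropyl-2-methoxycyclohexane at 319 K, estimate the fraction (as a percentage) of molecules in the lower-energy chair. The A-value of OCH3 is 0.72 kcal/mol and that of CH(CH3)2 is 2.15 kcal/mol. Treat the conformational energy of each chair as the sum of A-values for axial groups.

C1 and C2 have opposite parity, so for the cis isomer the two substituents are one axial and one equatorial in each chair.
Chair I (methoxy axial, isopropyl equatorial): E = 0.72 kcal/mol; chair II (methoxy equatorial, isopropyl axial): E = 2.15 kcal/mol.
ΔG = 1.43 kcal/mol between the two chairs.
K = exp(ΔG/RT) with R = 1.987×10⁻³ kcal mol⁻¹ K⁻¹ and T = 319 K gives K ≈ 9.55.
Fraction in the lower-energy chair = K/(K+1) = 90.5%.

90.5%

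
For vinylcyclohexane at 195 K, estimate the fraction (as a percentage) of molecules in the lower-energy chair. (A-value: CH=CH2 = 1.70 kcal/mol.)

98.8%

One chair has the vinyl group axial (E = 1.70 kcal/mol) and the other has it equatorial (E = 0).
ΔG = 1.70 kcal/mol between the two chairs.
K = exp(ΔG/RT) with R = 1.987×10⁻³ kcal mol⁻¹ K⁻¹ and T = 195 K gives K ≈ 80.4.
Fraction in the lower-energy chair = K/(K+1) = 98.8%.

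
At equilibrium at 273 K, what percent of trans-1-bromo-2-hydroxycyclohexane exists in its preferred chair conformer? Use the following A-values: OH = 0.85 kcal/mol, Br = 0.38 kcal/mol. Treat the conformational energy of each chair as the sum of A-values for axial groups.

C1 and C2 have opposite parity, so for the trans isomer the two substituents are e,e in one chair and a,a in the other.
Chair I (hydroxyl axial, bromo axial): E = 1.23 kcal/mol; chair II (hydroxyl equatorial, bromo equatorial): E = 0.00 kcal/mol.
ΔG = 1.23 kcal/mol between the two chairs.
K = exp(ΔG/RT) with R = 1.987×10⁻³ kcal mol⁻¹ K⁻¹ and T = 273 K gives K ≈ 9.66.
Fraction in the lower-energy chair = K/(K+1) = 90.6%.

90.6%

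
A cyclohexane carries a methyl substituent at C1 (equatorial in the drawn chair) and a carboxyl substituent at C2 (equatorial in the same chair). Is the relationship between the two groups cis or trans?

trans

C1 and C2 have opposite parity, so their axial bonds point in opposite directions.
With opposite-parity carbons, two substituents on the same face are one axial and one equatorial; opposite faces give both axial or both equatorial.
Here the groups are equatorial/equatorial → opposite face → trans.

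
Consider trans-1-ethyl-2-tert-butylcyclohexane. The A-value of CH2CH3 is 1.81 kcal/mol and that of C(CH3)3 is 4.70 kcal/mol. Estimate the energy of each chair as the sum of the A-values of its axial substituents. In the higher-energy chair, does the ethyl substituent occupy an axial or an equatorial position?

axial

C1 and C2 have opposite parity, so for the trans isomer the two substituents are e,e in one chair and a,a in the other.
Chair I (ethyl axial, tert-butyl axial): E = 6.51 kcal/mol.
Chair II (ethyl equatorial, tert-butyl equatorial): E = 0.00 kcal/mol.
Chair I is the less stable (higher-energy) conformer, and in that chair the ethyl group is axial.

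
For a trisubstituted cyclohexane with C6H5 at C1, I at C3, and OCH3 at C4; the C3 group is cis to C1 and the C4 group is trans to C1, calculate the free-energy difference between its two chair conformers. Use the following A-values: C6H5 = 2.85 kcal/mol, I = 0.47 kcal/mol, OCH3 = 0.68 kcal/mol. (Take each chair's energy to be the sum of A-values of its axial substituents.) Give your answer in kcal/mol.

Chair I (phenyl axial, iodo axial, methoxy axial): E = 4.00 kcal/mol.
Chair II (phenyl equatorial, iodo equatorial, methoxy equatorial): E = 0.00 kcal/mol.
ΔE = 4.00 − 0.00 = 4.00 kcal/mol; chair II is more stable.

4.00 kcal/mol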